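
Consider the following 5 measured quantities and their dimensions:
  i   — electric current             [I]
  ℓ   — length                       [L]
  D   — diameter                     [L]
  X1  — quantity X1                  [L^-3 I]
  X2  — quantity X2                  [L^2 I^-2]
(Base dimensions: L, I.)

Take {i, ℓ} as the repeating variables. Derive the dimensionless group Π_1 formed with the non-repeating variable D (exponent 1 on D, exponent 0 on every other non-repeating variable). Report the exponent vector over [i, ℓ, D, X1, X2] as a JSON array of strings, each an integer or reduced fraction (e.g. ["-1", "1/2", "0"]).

["0", "-1", "1", "0", "0"]

Write exponents as rows L,I / cols i,ℓ,D,X1,X2:
  L: [ 0  1  1 -3  2]
  I: [ 1  0  0  1 -2]
Row reduction gives pivot columns i,ℓ; rank = 2
Pivot set = {i,ℓ}, free = {D,X1,X2}
RREF:
  r0: [   1    0    0    1   -2]
  r1: [   0    1    1   -3    2]
Fix exponent of D at 1, X1 at 0, X2 at 0; solve each RREF row for its pivot's exponent:
  r0: exp(i) + (0)·1 = 0 ⇒ exp(i) = 0
  r1: exp(ℓ) + (1)·1 = 0 ⇒ exp(ℓ) = -1
Π_1 = ℓ^-1 · D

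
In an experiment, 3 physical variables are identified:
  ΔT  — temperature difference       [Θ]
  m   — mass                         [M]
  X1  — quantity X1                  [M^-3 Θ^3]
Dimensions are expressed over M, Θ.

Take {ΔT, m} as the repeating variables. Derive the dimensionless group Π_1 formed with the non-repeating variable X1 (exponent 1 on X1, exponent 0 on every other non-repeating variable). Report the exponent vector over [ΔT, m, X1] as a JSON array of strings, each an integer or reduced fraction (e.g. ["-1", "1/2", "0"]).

["-3", "3", "1"]

Write exponents as rows M,Θ / cols ΔT,m,X1:
  M: [ 0  1 -3]
  Θ: [ 1  0  3]
Echelon form has 2 nonzero rows (pivots: ΔT,m)
Pivot set = {ΔT,m}, free = {X1}
RREF:
  r0: [   1    0    3]
  r1: [   0    1   -3]
Fix exponent of X1 at 1; solve each RREF row for its pivot's exponent:
  r0: exp(ΔT) + (3)·1 = 0 ⇒ exp(ΔT) = -3
  r1: exp(m) + (-3)·1 = 0 ⇒ exp(m) = 3
Π_1 = ΔT^-3 · m^3 · X1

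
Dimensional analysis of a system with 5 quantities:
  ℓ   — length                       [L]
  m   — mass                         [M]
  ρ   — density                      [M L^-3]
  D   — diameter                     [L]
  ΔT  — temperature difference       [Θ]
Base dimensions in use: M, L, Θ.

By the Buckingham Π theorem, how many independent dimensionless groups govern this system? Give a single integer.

2

Write exponents as rows M,L,Θ / cols ℓ,m,ρ,D,ΔT:
  M: [ 0  1  1  0  0]
  L: [ 1  0 -3  1  0]
  Θ: [ 0  0  0  0  1]
Row reduction gives pivot columns ℓ,m,ΔT; rank = 3
n=5, r=3 ⇒ 2 dimensionless groups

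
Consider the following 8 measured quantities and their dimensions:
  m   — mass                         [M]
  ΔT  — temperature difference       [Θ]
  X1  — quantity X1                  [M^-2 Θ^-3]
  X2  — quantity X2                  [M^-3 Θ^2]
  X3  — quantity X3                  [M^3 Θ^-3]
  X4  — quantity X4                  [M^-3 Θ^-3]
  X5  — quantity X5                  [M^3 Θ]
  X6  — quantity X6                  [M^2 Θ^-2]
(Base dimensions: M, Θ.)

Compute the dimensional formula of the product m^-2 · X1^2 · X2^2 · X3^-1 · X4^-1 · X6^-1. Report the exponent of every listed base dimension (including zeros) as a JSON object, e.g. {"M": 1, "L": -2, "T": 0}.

{"M": -14, "Θ": 6}

Dimensional matrix (M×Θ by m×ΔT×X1×X2×X3×X4×X5×X6):
  M: [ 1  0 -2 -3  3 -3  3  2]
  Θ: [ 0  1 -3  2 -3 -3  1 -2]
  [M]: (-2)·1+(2)·-2+(2)·-3+(-1)·3+(-1)·-3+(-1)·2 = -14
  [Θ]: (-2)·0+(2)·-3+(2)·2+(-1)·-3+(-1)·-3+(-1)·-2 = 6
⇒ M^-14 Θ^6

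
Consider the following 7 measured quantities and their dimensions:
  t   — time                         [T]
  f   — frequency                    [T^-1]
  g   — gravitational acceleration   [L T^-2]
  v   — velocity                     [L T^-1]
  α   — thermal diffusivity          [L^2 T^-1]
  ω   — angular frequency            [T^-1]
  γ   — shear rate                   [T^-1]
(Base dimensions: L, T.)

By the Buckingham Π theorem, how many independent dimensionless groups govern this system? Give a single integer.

5

Exponent matrix [L,T] × [t,f,g,v,α,ω,γ]:
  L: [ 0  0  1  1  2  0  0]
  T: [ 1 -1 -2 -1 -1 -1 -1]
RREF → pivots at {t,g} ⇒ r = 2
Π count = n − r = 7 − 2 = 5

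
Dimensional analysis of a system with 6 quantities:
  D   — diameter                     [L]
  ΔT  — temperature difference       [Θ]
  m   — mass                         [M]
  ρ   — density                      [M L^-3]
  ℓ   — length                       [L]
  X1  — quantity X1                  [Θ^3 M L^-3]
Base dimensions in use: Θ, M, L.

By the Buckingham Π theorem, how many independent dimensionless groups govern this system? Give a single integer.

Exponent matrix [Θ,M,L] × [D,ΔT,m,ρ,ℓ,X1]:
  Θ: [ 0  1  0  0  0  3]
  M: [ 0  0  1  1  0  1]
  L: [ 1  0  0 -3  1 -3]
Row reduction gives pivot columns D,ΔT,m; rank = 3
6 vars − rank 3 = 3 Π groups

3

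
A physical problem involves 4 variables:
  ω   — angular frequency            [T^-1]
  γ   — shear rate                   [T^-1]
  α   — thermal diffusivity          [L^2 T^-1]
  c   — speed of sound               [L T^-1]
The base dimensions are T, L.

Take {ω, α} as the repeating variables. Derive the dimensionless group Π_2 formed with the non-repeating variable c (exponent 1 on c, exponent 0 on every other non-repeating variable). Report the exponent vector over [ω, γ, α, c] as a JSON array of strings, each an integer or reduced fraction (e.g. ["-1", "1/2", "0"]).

["-1/2", "0", "-1/2", "1"]

Exponent matrix [T,L] × [ω,γ,α,c]:
  T: [-1 -1 -1 -1]
  L: [ 0  0  2  1]
RREF → pivots at {ω,α} ⇒ r = 2
Pivot set = {ω,α}, free = {γ,c}
RREF:
  r0: [   1    1    0  1/2]
  r1: [   0    0    1  1/2]
Fix exponent of c at 1, γ at 0; solve each RREF row for its pivot's exponent:
  r0: exp(ω) + (1/2)·1 = 0 ⇒ exp(ω) = -1/2
  r1: exp(α) + (1/2)·1 = 0 ⇒ exp(α) = -1/2
Π_2 = ω^(-1/2) · α^(-1/2) · c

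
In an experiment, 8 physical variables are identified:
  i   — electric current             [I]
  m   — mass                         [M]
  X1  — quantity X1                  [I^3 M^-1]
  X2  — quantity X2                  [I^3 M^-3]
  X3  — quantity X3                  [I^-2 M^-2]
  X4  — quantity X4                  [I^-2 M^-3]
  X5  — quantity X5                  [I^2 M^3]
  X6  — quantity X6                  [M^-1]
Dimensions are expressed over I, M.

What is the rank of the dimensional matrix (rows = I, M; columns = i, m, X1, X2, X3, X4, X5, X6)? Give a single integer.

Write exponents as rows I,M / cols i,m,X1,X2,X3,X4,X5,X6:
  I: [ 1  0  3  3 -2 -2  2  0]
  M: [ 0  1 -1 -3 -2 -3  3 -1]
RREF → pivots at {i,m} ⇒ r = 2

2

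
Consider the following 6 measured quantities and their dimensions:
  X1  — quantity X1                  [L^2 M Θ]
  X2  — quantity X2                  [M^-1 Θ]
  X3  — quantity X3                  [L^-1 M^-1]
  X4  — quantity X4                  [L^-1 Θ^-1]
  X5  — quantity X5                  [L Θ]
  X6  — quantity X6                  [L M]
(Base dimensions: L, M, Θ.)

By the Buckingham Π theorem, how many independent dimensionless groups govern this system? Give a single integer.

Dimensional matrix (L×M×Θ by X1×X2×X3×X4×X5×X6):
  L: [ 2  0 -1 -1  1  1]
  M: [ 1 -1 -1  0  0  1]
  Θ: [ 1  1  0 -1  1  0]
Echelon form has 2 nonzero rows (pivots: X1,X2)
6 vars − rank 2 = 4 Π groups

4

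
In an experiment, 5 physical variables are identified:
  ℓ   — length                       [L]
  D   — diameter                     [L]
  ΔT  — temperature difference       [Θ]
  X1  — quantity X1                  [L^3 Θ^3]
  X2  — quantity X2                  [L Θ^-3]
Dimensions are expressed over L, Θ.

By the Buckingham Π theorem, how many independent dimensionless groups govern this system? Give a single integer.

3

Write exponents as rows L,Θ / cols ℓ,D,ΔT,X1,X2:
  L: [ 1  1  0  3  1]
  Θ: [ 0  0  1  3 -3]
RREF → pivots at {ℓ,ΔT} ⇒ r = 2
n=5, r=2 ⇒ 3 dimensionless groups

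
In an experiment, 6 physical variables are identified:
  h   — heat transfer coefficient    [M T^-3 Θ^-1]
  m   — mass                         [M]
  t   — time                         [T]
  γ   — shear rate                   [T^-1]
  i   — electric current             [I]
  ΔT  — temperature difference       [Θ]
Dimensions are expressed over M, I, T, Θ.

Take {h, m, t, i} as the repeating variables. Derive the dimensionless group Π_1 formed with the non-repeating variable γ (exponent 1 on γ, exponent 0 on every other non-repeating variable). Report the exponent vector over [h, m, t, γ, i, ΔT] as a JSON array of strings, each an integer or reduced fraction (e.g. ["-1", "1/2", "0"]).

Dimensional matrix (M×I×T×Θ by h×m×t×γ×i×ΔT):
  M: [ 1  1  0  0  0  0]
  I: [ 0  0  0  0  1  0]
  T: [-3  0  1 -1  0  0]
  Θ: [-1  0  0  0  0  1]
RREF → pivots at {h,m,t,i} ⇒ r = 4
Pivot set = {h,m,t,i}, free = {γ,ΔT}
RREF:
  r0: [   1    0    0    0    0   -1]
  r1: [   0    1    0    0    0    1]
  r2: [   0    0    1   -1    0   -3]
  r3: [   0    0    0    0    1    0]
Fix exponent of γ at 1, ΔT at 0; solve each RREF row for its pivot's exponent:
  r0: exp(h) + (0)·1 = 0 ⇒ exp(h) = 0
  r1: exp(m) + (0)·1 = 0 ⇒ exp(m) = 0
  r2: exp(t) + (-1)·1 = 0 ⇒ exp(t) = 1
  r3: exp(i) + (0)·1 = 0 ⇒ exp(i) = 0
Π_1 = t · γ

["0", "0", "1", "1", "0", "0"]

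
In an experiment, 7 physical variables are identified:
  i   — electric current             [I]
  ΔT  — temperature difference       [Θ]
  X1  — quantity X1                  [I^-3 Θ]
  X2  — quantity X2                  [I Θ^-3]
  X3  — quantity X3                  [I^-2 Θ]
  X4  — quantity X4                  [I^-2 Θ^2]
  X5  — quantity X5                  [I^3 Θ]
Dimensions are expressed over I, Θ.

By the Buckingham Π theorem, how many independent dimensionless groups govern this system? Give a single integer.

Dimensional matrix (I×Θ by i×ΔT×X1×X2×X3×X4×X5):
  I: [ 1  0 -3  1 -2 -2  3]
  Θ: [ 0  1  1 -3  1  2  1]
Row reduction gives pivot columns i,ΔT; rank = 2
Π count = n − r = 7 − 2 = 5

5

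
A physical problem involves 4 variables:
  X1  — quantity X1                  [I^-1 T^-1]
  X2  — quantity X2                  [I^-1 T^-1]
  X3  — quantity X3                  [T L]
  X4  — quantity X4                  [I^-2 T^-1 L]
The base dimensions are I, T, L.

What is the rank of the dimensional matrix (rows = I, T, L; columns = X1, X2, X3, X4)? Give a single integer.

Dimensional matrix (I×T×L by X1×X2×X3×X4):
  I: [-1 -1  0 -2]
  T: [-1 -1  1 -1]
  L: [ 0  0  1  1]
RREF → pivots at {X1,X3} ⇒ r = 2

2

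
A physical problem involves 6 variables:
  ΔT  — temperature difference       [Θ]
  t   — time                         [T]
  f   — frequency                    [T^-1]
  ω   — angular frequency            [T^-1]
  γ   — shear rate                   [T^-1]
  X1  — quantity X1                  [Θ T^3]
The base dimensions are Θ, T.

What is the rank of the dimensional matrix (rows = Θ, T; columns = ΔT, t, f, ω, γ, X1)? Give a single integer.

2

Exponent matrix [Θ,T] × [ΔT,t,f,ω,γ,X1]:
  Θ: [ 1  0  0  0  0  1]
  T: [ 0  1 -1 -1 -1  3]
RREF → pivots at {ΔT,t} ⇒ r = 2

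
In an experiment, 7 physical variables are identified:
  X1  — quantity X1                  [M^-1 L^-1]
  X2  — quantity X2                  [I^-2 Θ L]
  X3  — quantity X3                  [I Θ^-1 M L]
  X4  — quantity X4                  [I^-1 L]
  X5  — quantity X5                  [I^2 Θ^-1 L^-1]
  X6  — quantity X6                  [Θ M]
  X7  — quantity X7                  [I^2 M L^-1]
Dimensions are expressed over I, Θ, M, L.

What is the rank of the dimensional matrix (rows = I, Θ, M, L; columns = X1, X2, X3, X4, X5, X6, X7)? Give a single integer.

Dimensional matrix (I×Θ×M×L by X1×X2×X3×X4×X5×X6×X7):
  I: [ 0 -2  1 -1  2  0  2]
  Θ: [ 0  1 -1  0 -1  1  0]
  M: [-1  0  1  0  0  1  1]
  L: [-1  1  1  1 -1  0 -1]
RREF → pivots at {X1,X2,X3} ⇒ r = 3

3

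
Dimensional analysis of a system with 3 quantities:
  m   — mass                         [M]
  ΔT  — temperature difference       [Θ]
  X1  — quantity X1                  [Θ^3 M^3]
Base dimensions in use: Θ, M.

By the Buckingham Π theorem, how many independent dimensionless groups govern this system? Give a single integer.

Write exponents as rows Θ,M / cols m,ΔT,X1:
  Θ: [ 0  1  3]
  M: [ 1  0  3]
Echelon form has 2 nonzero rows (pivots: m,ΔT)
3 vars − rank 2 = 1 Π group

1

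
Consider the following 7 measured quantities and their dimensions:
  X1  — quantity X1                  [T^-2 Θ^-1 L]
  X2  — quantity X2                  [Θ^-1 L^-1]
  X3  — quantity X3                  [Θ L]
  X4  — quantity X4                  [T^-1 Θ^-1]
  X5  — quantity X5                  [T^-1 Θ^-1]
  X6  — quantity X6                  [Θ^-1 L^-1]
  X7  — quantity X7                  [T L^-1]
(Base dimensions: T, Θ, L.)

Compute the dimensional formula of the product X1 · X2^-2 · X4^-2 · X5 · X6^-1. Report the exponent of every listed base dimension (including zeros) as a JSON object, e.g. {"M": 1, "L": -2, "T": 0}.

Exponent matrix [T,Θ,L] × [X1,X2,X3,X4,X5,X6,X7]:
  T: [-2  0  0 -1 -1  0  1]
  Θ: [-1 -1  1 -1 -1 -1  0]
  L: [ 1 -1  1  0  0 -1 -1]
  [T]: (1)·-2+(-2)·0+(-2)·-1+(1)·-1+(-1)·0 = -1
  [Θ]: (1)·-1+(-2)·-1+(-2)·-1+(1)·-1+(-1)·-1 = 3
  [L]: (1)·1+(-2)·-1+(-2)·0+(1)·0+(-1)·-1 = 4
⇒ T^-1 Θ^3 L^4

{"T": -1, "Θ": 3, "L": 4}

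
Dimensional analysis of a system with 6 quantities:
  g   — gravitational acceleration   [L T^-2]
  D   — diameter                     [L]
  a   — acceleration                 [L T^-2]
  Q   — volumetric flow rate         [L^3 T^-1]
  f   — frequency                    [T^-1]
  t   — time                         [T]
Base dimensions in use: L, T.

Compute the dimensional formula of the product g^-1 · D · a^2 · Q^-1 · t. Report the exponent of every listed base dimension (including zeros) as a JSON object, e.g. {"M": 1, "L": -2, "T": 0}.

{"L": -1, "T": 0}

Write exponents as rows L,T / cols g,D,a,Q,f,t:
  L: [ 1  1  1  3  0  0]
  T: [-2  0 -2 -1 -1  1]
  [L]: (-1)·1+(1)·1+(2)·1+(-1)·3+(1)·0 = -1
  [T]: (-1)·-2+(1)·0+(2)·-2+(-1)·-1+(1)·1 = 0
⇒ L^-1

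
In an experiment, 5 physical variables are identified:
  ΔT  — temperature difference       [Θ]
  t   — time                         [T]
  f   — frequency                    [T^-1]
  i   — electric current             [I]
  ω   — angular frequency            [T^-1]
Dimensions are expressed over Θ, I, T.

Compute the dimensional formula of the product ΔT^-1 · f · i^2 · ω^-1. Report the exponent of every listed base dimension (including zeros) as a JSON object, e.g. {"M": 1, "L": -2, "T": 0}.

Dimensional matrix (Θ×I×T by ΔT×t×f×i×ω):
  Θ: [ 1  0  0  0  0]
  I: [ 0  0  0  1  0]
  T: [ 0  1 -1  0 -1]
  [Θ]: (-1)·1+(1)·0+(2)·0+(-1)·0 = -1
  [I]: (-1)·0+(1)·0+(2)·1+(-1)·0 = 2
  [T]: (-1)·0+(1)·-1+(2)·0+(-1)·-1 = 0
⇒ Θ^-1 I^2

{"Θ": -1, "I": 2, "T": 0}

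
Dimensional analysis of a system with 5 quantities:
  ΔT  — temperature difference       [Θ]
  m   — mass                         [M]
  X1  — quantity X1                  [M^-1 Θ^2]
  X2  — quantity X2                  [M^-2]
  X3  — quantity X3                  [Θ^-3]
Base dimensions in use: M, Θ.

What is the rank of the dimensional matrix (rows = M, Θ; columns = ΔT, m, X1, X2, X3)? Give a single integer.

2

Dimensional matrix (M×Θ by ΔT×m×X1×X2×X3):
  M: [ 0  1 -1 -2  0]
  Θ: [ 1  0  2  0 -3]
Echelon form has 2 nonzero rows (pivots: ΔT,m)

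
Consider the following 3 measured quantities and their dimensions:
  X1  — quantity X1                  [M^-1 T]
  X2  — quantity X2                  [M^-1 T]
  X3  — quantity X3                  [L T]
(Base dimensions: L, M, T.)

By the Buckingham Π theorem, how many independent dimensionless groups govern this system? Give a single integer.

Exponent matrix [L,M,T] × [X1,X2,X3]:
  L: [ 0  0  1]
  M: [-1 -1  0]
  T: [ 1  1  1]
Row reduction gives pivot columns X1,X3; rank = 2
3 vars − rank 2 = 1 Π group

1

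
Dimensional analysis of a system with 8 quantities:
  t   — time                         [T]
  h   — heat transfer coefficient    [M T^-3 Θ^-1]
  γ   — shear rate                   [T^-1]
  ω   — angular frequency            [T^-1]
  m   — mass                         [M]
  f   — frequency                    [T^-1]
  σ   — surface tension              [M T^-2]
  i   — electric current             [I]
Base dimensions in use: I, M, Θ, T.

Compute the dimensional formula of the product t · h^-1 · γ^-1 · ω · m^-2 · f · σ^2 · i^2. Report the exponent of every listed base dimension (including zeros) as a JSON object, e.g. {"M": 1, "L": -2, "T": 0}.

Exponent matrix [I,M,Θ,T] × [t,h,γ,ω,m,f,σ,i]:
  I: [ 0  0  0  0  0  0  0  1]
  M: [ 0  1  0  0  1  0  1  0]
  Θ: [ 0 -1  0  0  0  0  0  0]
  T: [ 1 -3 -1 -1  0 -1 -2  0]
  [I]: (1)·0+(-1)·0+(-1)·0+(1)·0+(-2)·0+(1)·0+(2)·0+(2)·1 = 2
  [M]: (1)·0+(-1)·1+(-1)·0+(1)·0+(-2)·1+(1)·0+(2)·1+(2)·0 = -1
  [Θ]: (1)·0+(-1)·-1+(-1)·0+(1)·0+(-2)·0+(1)·0+(2)·0+(2)·0 = 1
  [T]: (1)·1+(-1)·-3+(-1)·-1+(1)·-1+(-2)·0+(1)·-1+(2)·-2+(2)·0 = -1
⇒ I^2 M^-1 Θ T^-1

{"I": 2, "M": -1, "Θ": 1, "T": -1}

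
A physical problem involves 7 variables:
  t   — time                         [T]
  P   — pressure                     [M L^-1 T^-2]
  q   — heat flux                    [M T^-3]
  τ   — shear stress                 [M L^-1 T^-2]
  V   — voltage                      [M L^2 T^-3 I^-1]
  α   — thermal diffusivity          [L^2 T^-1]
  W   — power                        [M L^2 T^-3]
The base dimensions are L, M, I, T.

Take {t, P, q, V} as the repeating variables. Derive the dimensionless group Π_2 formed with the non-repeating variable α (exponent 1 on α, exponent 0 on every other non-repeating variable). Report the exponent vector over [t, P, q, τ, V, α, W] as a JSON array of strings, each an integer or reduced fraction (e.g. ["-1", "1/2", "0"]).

["-1", "2", "-2", "0", "0", "1", "0"]

Dimensional matrix (L×M×I×T by t×P×q×τ×V×α×W):
  L: [ 0 -1  0 -1  2  2  2]
  M: [ 0  1  1  1  1  0  1]
  I: [ 0  0  0  0 -1  0  0]
  T: [ 1 -2 -3 -2 -3 -1 -3]
Echelon form has 4 nonzero rows (pivots: t,P,q,V)
Pivot set = {t,P,q,V}, free = {τ,α,W}
RREF:
  r0: [   1    0    0    0    0    1    2]
  r1: [   0    1    0    1    0   -2   -2]
  r2: [   0    0    1    0    0    2    3]
  r3: [   0    0    0    0    1    0    0]
Fix exponent of α at 1, τ at 0, W at 0; solve each RREF row for its pivot's exponent:
  r0: exp(t) + (1)·1 = 0 ⇒ exp(t) = -1
  r1: exp(P) + (-2)·1 = 0 ⇒ exp(P) = 2
  r2: exp(q) + (2)·1 = 0 ⇒ exp(q) = -2
  r3: exp(V) + (0)·1 = 0 ⇒ exp(V) = 0
Π_2 = t^-1 · P^2 · q^-2 · α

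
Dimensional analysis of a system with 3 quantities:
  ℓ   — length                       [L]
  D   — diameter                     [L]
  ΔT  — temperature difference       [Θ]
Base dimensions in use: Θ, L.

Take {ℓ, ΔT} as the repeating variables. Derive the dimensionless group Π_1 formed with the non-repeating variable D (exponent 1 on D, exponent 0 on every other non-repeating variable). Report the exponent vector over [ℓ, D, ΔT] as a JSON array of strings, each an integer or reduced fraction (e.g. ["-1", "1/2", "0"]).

["-1", "1", "0"]

Dimensional matrix (Θ×L by ℓ×D×ΔT):
  Θ: [ 0  0  1]
  L: [ 1  1  0]
Echelon form has 2 nonzero rows (pivots: ℓ,ΔT)
Repeat: ℓ,ΔT; free: D
RREF:
  r0: [   1    1    0]
  r1: [   0    0    1]
Fix exponent of D at 1; solve each RREF row for its pivot's exponent:
  r0: exp(ℓ) + (1)·1 = 0 ⇒ exp(ℓ) = -1
  r1: exp(ΔT) + (0)·1 = 0 ⇒ exp(ΔT) = 0
Π_1 = ℓ^-1 · D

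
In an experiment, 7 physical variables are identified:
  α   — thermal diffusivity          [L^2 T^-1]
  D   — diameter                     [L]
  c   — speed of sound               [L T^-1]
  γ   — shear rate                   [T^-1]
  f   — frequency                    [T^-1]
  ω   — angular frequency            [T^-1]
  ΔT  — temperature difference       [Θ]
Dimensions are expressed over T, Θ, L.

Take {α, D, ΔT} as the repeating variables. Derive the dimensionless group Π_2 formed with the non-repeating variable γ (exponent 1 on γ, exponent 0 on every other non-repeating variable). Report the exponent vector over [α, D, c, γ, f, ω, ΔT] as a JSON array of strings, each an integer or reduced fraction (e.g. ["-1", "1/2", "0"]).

["-1", "2", "0", "1", "0", "0", "0"]

Dimensional matrix (T×Θ×L by α×D×c×γ×f×ω×ΔT):
  T: [-1  0 -1 -1 -1 -1  0]
  Θ: [ 0  0  0  0  0  0  1]
  L: [ 2  1  1  0  0  0  0]
Echelon form has 3 nonzero rows (pivots: α,D,ΔT)
Pivot set = {α,D,ΔT}, free = {c,γ,f,ω}
RREF:
  r0: [   1    0    1    1    1    1    0]
  r1: [   0    1   -1   -2   -2   -2    0]
  r2: [   0    0    0    0    0    0    1]
Fix exponent of γ at 1, c at 0, f at 0, ω at 0; solve each RREF row for its pivot's exponent:
  r0: exp(α) + (1)·1 = 0 ⇒ exp(α) = -1
  r1: exp(D) + (-2)·1 = 0 ⇒ exp(D) = 2
  r2: exp(ΔT) + (0)·1 = 0 ⇒ exp(ΔT) = 0
Π_2 = α^-1 · D^2 · γ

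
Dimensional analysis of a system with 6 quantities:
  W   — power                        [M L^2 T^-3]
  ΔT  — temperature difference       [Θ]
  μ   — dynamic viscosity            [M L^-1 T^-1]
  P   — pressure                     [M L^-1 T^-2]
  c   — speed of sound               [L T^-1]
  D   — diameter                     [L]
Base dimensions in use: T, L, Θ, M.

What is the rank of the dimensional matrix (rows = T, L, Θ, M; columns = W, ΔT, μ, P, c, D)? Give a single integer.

4

Exponent matrix [T,L,Θ,M] × [W,ΔT,μ,P,c,D]:
  T: [-3  0 -1 -2 -1  0]
  L: [ 2  0 -1 -1  1  1]
  Θ: [ 0  1  0  0  0  0]
  M: [ 1  0  1  1  0  0]
Row reduction gives pivot columns W,ΔT,μ,P; rank = 4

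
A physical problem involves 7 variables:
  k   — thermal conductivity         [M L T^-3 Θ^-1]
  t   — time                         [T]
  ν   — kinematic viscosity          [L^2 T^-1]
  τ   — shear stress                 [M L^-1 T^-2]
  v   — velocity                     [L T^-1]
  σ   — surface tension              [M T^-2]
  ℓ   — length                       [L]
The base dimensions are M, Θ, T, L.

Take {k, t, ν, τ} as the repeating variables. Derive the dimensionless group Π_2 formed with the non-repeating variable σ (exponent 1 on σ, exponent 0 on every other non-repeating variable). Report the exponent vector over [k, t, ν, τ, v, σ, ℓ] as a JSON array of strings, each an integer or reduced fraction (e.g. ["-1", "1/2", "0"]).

["0", "-1/2", "-1/2", "-1", "0", "1", "0"]

Exponent matrix [M,Θ,T,L] × [k,t,ν,τ,v,σ,ℓ]:
  M: [ 1  0  0  1  0  1  0]
  Θ: [-1  0  0  0  0  0  0]
  T: [-3  1 -1 -2 -1 -2  0]
  L: [ 1  0  2 -1  1  0  1]
Echelon form has 4 nonzero rows (pivots: k,t,ν,τ)
Pivot set = {k,t,ν,τ}, free = {v,σ,ℓ}
RREF:
  r0: [   1    0    0    0    0    0    0]
  r1: [   0    1    0    0 -1/2  1/2  1/2]
  r2: [   0    0    1    0  1/2  1/2  1/2]
  r3: [   0    0    0    1    0    1    0]
Fix exponent of σ at 1, v at 0, ℓ at 0; solve each RREF row for its pivot's exponent:
  r0: exp(k) + (0)·1 = 0 ⇒ exp(k) = 0
  r1: exp(t) + (1/2)·1 = 0 ⇒ exp(t) = -1/2
  r2: exp(ν) + (1/2)·1 = 0 ⇒ exp(ν) = -1/2
  r3: exp(τ) + (1)·1 = 0 ⇒ exp(τ) = -1
Π_2 = t^(-1/2) · ν^(-1/2) · τ^-1 · σ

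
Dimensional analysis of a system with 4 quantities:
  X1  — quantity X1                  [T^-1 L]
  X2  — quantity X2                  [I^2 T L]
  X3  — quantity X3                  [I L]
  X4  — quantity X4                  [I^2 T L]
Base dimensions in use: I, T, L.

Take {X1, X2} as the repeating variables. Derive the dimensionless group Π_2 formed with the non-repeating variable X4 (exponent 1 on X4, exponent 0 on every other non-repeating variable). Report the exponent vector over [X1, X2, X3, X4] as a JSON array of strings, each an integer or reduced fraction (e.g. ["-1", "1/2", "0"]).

["0", "-1", "0", "1"]

Dimensional matrix (I×T×L by X1×X2×X3×X4):
  I: [ 0  2  1  2]
  T: [-1  1  0  1]
  L: [ 1  1  1  1]
Echelon form has 2 nonzero rows (pivots: X1,X2)
Repeat: X1,X2; free: X3,X4
RREF:
  r0: [   1    0  1/2    0]
  r1: [   0    1  1/2    1]
  r2: [   0    0    0    0]
Fix exponent of X4 at 1, X3 at 0; solve each RREF row for its pivot's exponent:
  r0: exp(X1) + (0)·1 = 0 ⇒ exp(X1) = 0
  r1: exp(X2) + (1)·1 = 0 ⇒ exp(X2) = -1
Π_2 = X2^-1 · X4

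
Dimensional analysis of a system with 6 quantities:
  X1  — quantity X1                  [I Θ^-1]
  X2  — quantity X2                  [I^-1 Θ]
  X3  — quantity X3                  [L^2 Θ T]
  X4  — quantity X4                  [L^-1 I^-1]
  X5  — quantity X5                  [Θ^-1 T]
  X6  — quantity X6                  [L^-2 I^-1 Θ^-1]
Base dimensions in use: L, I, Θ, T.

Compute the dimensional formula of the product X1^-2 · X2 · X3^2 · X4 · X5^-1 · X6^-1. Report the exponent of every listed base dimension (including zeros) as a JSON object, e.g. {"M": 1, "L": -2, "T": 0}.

{"L": 5, "I": -3, "Θ": 7, "T": 1}

Exponent matrix [L,I,Θ,T] × [X1,X2,X3,X4,X5,X6]:
  L: [ 0  0  2 -1  0 -2]
  I: [ 1 -1  0 -1  0 -1]
  Θ: [-1  1  1  0 -1 -1]
  T: [ 0  0  1  0  1  0]
  [L]: (-2)·0+(1)·0+(2)·2+(1)·-1+(-1)·0+(-1)·-2 = 5
  [I]: (-2)·1+(1)·-1+(2)·0+(1)·-1+(-1)·0+(-1)·-1 = -3
  [Θ]: (-2)·-1+(1)·1+(2)·1+(1)·0+(-1)·-1+(-1)·-1 = 7
  [T]: (-2)·0+(1)·0+(2)·1+(1)·0+(-1)·1+(-1)·0 = 1
⇒ L^5 I^-3 Θ^7 T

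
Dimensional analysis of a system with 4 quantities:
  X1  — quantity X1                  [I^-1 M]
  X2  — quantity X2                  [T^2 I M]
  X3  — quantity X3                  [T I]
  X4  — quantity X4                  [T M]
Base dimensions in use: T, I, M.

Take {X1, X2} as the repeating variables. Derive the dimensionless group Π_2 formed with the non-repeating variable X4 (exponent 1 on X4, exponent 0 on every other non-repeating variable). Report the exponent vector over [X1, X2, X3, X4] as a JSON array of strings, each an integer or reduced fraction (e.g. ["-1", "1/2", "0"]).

["-1/2", "-1/2", "0", "1"]

Dimensional matrix (T×I×M by X1×X2×X3×X4):
  T: [ 0  2  1  1]
  I: [-1  1  1  0]
  M: [ 1  1  0  1]
RREF → pivots at {X1,X2} ⇒ r = 2
Repeat: X1,X2; free: X3,X4
RREF:
  r0: [   1    0 -1/2  1/2]
  r1: [   0    1  1/2  1/2]
  r2: [   0    0    0    0]
Fix exponent of X4 at 1, X3 at 0; solve each RREF row for its pivot's exponent:
  r0: exp(X1) + (1/2)·1 = 0 ⇒ exp(X1) = -1/2
  r1: exp(X2) + (1/2)·1 = 0 ⇒ exp(X2) = -1/2
Π_2 = X1^(-1/2) · X2^(-1/2) · X4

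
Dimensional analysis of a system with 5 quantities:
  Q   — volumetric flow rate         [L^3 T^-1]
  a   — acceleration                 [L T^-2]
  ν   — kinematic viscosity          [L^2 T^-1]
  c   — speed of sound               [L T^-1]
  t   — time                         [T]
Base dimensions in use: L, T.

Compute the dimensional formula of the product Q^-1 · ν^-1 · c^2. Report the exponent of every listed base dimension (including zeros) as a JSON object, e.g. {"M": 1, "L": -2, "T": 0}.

{"L": -3, "T": 0}

Exponent matrix [L,T] × [Q,a,ν,c,t]:
  L: [ 3  1  2  1  0]
  T: [-1 -2 -1 -1  1]
  [L]: (-1)·3+(-1)·2+(2)·1 = -3
  [T]: (-1)·-1+(-1)·-1+(2)·-1 = 0
⇒ L^-3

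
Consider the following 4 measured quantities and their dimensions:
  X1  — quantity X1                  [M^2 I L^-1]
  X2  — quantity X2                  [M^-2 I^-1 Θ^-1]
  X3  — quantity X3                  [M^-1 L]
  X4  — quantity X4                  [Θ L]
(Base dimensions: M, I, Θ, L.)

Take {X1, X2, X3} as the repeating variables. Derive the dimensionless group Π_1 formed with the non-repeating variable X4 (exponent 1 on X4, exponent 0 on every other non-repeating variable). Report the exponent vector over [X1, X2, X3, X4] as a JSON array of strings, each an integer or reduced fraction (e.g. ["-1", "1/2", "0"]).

["1", "1", "0", "1"]

Exponent matrix [M,I,Θ,L] × [X1,X2,X3,X4]:
  M: [ 2 -2 -1  0]
  I: [ 1 -1  0  0]
  Θ: [ 0 -1  0  1]
  L: [-1  0  1  1]
RREF → pivots at {X1,X2,X3} ⇒ r = 3
Pivot set = {X1,X2,X3}, free = {X4}
RREF:
  r0: [   1    0    0   -1]
  r1: [   0    1    0   -1]
  r2: [   0    0    1    0]
  r3: [   0    0    0    0]
Fix exponent of X4 at 1; solve each RREF row for its pivot's exponent:
  r0: exp(X1) + (-1)·1 = 0 ⇒ exp(X1) = 1
  r1: exp(X2) + (-1)·1 = 0 ⇒ exp(X2) = 1
  r2: exp(X3) + (0)·1 = 0 ⇒ exp(X3) = 0
Π_1 = X1 · X2 · X4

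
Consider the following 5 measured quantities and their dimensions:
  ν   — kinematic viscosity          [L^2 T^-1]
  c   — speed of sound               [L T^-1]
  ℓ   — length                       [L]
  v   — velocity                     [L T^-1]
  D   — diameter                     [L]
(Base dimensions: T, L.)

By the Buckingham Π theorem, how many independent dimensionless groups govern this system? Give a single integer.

3

Exponent matrix [T,L] × [ν,c,ℓ,v,D]:
  T: [-1 -1  0 -1  0]
  L: [ 2  1  1  1  1]
Echelon form has 2 nonzero rows (pivots: ν,c)
n=5, r=2 ⇒ 3 dimensionless groups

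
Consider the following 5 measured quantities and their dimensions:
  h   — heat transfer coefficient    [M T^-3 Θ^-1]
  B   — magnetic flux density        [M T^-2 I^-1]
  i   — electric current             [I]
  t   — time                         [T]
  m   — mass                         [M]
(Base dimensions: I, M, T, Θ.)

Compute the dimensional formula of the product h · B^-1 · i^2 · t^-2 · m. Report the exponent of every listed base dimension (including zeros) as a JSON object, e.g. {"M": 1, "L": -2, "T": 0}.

{"I": 3, "M": 1, "T": -3, "Θ": -1}

Write exponents as rows I,M,T,Θ / cols h,B,i,t,m:
  I: [ 0 -1  1  0  0]
  M: [ 1  1  0  0  1]
  T: [-3 -2  0  1  0]
  Θ: [-1  0  0  0  0]
  [I]: (1)·0+(-1)·-1+(2)·1+(-2)·0+(1)·0 = 3
  [M]: (1)·1+(-1)·1+(2)·0+(-2)·0+(1)·1 = 1
  [T]: (1)·-3+(-1)·-2+(2)·0+(-2)·1+(1)·0 = -3
  [Θ]: (1)·-1+(-1)·0+(2)·0+(-2)·0+(1)·0 = -1
⇒ I^3 M T^-3 Θ^-1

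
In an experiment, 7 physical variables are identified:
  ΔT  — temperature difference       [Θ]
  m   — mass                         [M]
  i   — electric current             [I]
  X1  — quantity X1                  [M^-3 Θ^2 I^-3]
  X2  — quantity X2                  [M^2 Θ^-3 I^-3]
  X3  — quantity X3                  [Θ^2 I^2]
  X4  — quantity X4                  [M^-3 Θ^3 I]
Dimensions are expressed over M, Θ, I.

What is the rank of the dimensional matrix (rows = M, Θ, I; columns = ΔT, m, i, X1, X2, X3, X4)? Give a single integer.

3

Write exponents as rows M,Θ,I / cols ΔT,m,i,X1,X2,X3,X4:
  M: [ 0  1  0 -3  2  0 -3]
  Θ: [ 1  0  0  2 -3  2  3]
  I: [ 0  0  1 -3 -3  2  1]
Echelon form has 3 nonzero rows (pivots: ΔT,m,i)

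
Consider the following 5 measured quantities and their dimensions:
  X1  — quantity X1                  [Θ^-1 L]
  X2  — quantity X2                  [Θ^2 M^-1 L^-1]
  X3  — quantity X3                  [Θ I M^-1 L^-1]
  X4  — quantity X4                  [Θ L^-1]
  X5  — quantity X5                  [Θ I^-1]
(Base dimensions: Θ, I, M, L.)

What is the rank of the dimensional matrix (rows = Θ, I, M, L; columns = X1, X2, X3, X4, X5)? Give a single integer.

3

Dimensional matrix (Θ×I×M×L by X1×X2×X3×X4×X5):
  Θ: [-1  2  1  1  1]
  I: [ 0  0  1  0 -1]
  M: [ 0 -1 -1  0  0]
  L: [ 1 -1 -1 -1  0]
Echelon form has 3 nonzero rows (pivots: X1,X2,X3)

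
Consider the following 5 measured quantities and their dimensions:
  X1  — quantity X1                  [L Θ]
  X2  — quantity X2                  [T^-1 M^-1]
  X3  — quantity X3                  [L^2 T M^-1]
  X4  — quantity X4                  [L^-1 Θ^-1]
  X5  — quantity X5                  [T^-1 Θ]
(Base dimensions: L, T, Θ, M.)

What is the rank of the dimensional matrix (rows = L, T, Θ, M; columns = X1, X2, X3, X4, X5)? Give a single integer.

3

Write exponents as rows L,T,Θ,M / cols X1,X2,X3,X4,X5:
  L: [ 1  0  2 -1  0]
  T: [ 0 -1  1  0 -1]
  Θ: [ 1  0  0 -1  1]
  M: [ 0 -1 -1  0  0]
RREF → pivots at {X1,X2,X3} ⇒ r = 3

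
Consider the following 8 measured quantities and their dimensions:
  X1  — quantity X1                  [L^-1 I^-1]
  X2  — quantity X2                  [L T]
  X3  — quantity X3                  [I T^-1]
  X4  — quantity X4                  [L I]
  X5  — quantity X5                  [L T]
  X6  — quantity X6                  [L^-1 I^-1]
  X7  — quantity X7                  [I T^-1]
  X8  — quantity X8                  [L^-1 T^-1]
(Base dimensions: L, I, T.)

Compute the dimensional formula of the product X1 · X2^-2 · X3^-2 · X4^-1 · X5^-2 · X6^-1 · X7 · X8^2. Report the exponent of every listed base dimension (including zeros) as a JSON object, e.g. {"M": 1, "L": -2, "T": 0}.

{"L": -7, "I": -2, "T": -5}

Exponent matrix [L,I,T] × [X1,X2,X3,X4,X5,X6,X7,X8]:
  L: [-1  1  0  1  1 -1  0 -1]
  I: [-1  0  1  1  0 -1  1  0]
  T: [ 0  1 -1  0  1  0 -1 -1]
  [L]: (1)·-1+(-2)·1+(-2)·0+(-1)·1+(-2)·1+(-1)·-1+(1)·0+(2)·-1 = -7
  [I]: (1)·-1+(-2)·0+(-2)·1+(-1)·1+(-2)·0+(-1)·-1+(1)·1+(2)·0 = -2
  [T]: (1)·0+(-2)·1+(-2)·-1+(-1)·0+(-2)·1+(-1)·0+(1)·-1+(2)·-1 = -5
⇒ L^-7 I^-2 T^-5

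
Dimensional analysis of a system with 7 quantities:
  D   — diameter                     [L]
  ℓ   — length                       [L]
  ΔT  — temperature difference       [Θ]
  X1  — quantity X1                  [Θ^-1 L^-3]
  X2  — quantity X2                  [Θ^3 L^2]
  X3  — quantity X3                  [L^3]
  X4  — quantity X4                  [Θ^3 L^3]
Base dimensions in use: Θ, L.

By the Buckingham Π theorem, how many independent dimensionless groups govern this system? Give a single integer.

5

Dimensional matrix (Θ×L by D×ℓ×ΔT×X1×X2×X3×X4):
  Θ: [ 0  0  1 -1  3  0  3]
  L: [ 1  1  0 -3  2  3  3]
Echelon form has 2 nonzero rows (pivots: D,ΔT)
n=7, r=2 ⇒ 5 dimensionless groups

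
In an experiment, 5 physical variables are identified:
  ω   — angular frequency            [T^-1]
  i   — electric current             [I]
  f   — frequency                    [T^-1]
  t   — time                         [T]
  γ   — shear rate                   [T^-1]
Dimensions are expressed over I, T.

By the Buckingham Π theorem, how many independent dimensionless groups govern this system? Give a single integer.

3

Exponent matrix [I,T] × [ω,i,f,t,γ]:
  I: [ 0  1  0  0  0]
  T: [-1  0 -1  1 -1]
Row reduction gives pivot columns ω,i; rank = 2
n=5, r=2 ⇒ 3 dimensionless groups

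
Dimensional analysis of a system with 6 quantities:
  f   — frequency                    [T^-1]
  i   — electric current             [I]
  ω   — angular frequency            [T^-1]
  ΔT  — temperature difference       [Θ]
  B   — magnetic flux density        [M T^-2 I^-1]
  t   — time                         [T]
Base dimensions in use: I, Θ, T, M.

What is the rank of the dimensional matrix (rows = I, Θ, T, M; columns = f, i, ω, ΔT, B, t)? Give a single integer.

Write exponents as rows I,Θ,T,M / cols f,i,ω,ΔT,B,t:
  I: [ 0  1  0  0 -1  0]
  Θ: [ 0  0  0  1  0  0]
  T: [-1  0 -1  0 -2  1]
  M: [ 0  0  0  0  1  0]
Echelon form has 4 nonzero rows (pivots: f,i,ΔT,B)

4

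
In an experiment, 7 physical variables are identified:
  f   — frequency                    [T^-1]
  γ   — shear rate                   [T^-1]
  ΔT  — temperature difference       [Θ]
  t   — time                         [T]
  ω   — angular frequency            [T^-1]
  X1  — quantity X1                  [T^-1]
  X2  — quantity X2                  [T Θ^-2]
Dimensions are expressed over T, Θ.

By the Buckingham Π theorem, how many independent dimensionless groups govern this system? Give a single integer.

5

Write exponents as rows T,Θ / cols f,γ,ΔT,t,ω,X1,X2:
  T: [-1 -1  0  1 -1 -1  1]
  Θ: [ 0  0  1  0  0  0 -2]
Echelon form has 2 nonzero rows (pivots: f,ΔT)
7 vars − rank 2 = 5 Π groups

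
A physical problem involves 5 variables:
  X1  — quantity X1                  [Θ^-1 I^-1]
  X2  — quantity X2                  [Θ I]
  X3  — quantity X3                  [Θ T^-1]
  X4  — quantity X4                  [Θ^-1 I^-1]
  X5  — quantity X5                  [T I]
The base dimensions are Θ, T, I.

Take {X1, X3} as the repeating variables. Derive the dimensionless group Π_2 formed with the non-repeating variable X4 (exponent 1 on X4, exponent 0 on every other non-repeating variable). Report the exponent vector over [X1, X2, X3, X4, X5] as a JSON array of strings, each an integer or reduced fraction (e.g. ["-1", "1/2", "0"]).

["-1", "0", "0", "1", "0"]

Write exponents as rows Θ,T,I / cols X1,X2,X3,X4,X5:
  Θ: [-1  1  1 -1  0]
  T: [ 0  0 -1  0  1]
  I: [-1  1  0 -1  1]
Row reduction gives pivot columns X1,X3; rank = 2
Pivot set = {X1,X3}, free = {X2,X4,X5}
RREF:
  r0: [   1   -1    0    1   -1]
  r1: [   0    0    1    0   -1]
  r2: [   0    0    0    0    0]
Fix exponent of X4 at 1, X2 at 0, X5 at 0; solve each RREF row for its pivot's exponent:
  r0: exp(X1) + (1)·1 = 0 ⇒ exp(X1) = -1
  r1: exp(X3) + (0)·1 = 0 ⇒ exp(X3) = 0
Π_2 = X1^-1 · X4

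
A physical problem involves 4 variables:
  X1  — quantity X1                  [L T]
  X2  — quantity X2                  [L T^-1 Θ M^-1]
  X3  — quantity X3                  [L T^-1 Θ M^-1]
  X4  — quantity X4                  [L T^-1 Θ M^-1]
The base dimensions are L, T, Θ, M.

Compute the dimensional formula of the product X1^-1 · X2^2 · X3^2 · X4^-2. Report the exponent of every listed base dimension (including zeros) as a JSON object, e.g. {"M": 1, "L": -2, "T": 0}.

{"L": 1, "T": -3, "Θ": 2, "M": -2}

Write exponents as rows L,T,Θ,M / cols X1,X2,X3,X4:
  L: [ 1  1  1  1]
  T: [ 1 -1 -1 -1]
  Θ: [ 0  1  1  1]
  M: [ 0 -1 -1 -1]
  [L]: (-1)·1+(2)·1+(2)·1+(-2)·1 = 1
  [T]: (-1)·1+(2)·-1+(2)·-1+(-2)·-1 = -3
  [Θ]: (-1)·0+(2)·1+(2)·1+(-2)·1 = 2
  [M]: (-1)·0+(2)·-1+(2)·-1+(-2)·-1 = -2
⇒ L T^-3 Θ^2 M^-2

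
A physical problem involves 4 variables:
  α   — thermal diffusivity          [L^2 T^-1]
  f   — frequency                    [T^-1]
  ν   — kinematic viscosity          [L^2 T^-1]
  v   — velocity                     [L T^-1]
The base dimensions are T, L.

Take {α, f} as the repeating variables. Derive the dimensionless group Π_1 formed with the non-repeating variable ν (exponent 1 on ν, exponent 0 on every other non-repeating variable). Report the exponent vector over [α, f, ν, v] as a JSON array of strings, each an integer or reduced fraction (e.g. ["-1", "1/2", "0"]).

Exponent matrix [T,L] × [α,f,ν,v]:
  T: [-1 -1 -1 -1]
  L: [ 2  0  2  1]
Row reduction gives pivot columns α,f; rank = 2
Pivot set = {α,f}, free = {ν,v}
RREF:
  r0: [   1    0    1  1/2]
  r1: [   0    1    0  1/2]
Fix exponent of ν at 1, v at 0; solve each RREF row for its pivot's exponent:
  r0: exp(α) + (1)·1 = 0 ⇒ exp(α) = -1
  r1: exp(f) + (0)·1 = 0 ⇒ exp(f) = 0
Π_1 = α^-1 · ν

["-1", "0", "1", "0"]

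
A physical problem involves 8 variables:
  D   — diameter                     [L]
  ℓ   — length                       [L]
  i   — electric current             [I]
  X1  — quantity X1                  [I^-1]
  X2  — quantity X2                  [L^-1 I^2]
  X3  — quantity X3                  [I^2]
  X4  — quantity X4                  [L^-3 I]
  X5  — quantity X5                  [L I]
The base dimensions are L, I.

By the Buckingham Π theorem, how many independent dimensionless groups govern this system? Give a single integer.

6

Write exponents as rows L,I / cols D,ℓ,i,X1,X2,X3,X4,X5:
  L: [ 1  1  0  0 -1  0 -3  1]
  I: [ 0  0  1 -1  2  2  1  1]
Row reduction gives pivot columns D,i; rank = 2
Π count = n − r = 8 − 2 = 6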